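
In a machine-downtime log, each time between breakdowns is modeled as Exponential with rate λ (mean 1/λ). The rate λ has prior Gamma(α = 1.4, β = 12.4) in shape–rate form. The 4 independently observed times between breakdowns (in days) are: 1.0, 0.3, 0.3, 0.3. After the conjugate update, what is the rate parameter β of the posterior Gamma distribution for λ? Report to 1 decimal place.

With a Gamma(shape α, rate β) prior on the exponential rate λ, the posterior after n observations with total T = Σxᵢ is Gamma(α+n, β+T).
Sum of observations T = 1.9 days; n = 4.
Posterior: Gamma(1.4+4, 12.4+1.9) = Gamma(5.4, 14.3).
Posterior β = 14.3.

14.3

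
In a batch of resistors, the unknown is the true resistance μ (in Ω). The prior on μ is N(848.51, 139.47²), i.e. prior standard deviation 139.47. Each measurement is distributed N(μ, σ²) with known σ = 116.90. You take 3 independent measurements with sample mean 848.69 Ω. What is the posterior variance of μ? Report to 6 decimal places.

3690.880236

For Normal data with known variance σ², a Normal(μ₀, σ₀²) prior on μ is conjugate. Posterior precision = 1/σ₀² + n/σ²; posterior mean is the precision-weighted average of μ₀ and x̄.
σ₀² = 139.47² = 19451.8809, σ² = 116.90² = 13665.61; σ² + n·σ₀² = 13665.61 + 3·19451.8809 = 72021.2527.
Posterior precision = 1/σ₀² + n/σ² = 1/19451.8809 + 3/13665.61 = (σ² + n·σ₀²)/(σ₀²σ²) = 72021.2527/(19451.8809·13665.61); posterior variance σₙ² = σ₀²σ²/(σ² + n·σ₀²) = 19451.8809·13665.61/72021.2527 = 3690.880236.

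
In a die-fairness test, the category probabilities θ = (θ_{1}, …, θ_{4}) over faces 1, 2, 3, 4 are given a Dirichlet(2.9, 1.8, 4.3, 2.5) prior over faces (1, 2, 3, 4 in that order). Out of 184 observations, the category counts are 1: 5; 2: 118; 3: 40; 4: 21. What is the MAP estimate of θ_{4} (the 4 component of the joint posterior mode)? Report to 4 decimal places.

0.1175

The Dirichlet prior is conjugate to the Multinomial likelihood: each posterior αⱼ = prior αⱼ + observed count nⱼ.
Posterior concentration: (7.9, 119.8, 44.3, 23.5), total = 195.5.
Joint mode component: (α_{4}−1)/(Σα−K) = 22.5/191.5 = 0.1175.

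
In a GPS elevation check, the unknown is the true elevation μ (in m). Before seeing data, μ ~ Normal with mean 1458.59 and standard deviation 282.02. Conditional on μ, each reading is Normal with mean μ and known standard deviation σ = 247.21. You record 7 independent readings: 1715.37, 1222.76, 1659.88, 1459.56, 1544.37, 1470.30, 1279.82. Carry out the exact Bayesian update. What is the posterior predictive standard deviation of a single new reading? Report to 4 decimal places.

262.6398

For Normal data with known variance σ², a Normal(μ₀, σ₀²) prior on μ is conjugate. Posterior precision = 1/σ₀² + n/σ²; posterior mean is the precision-weighted average of μ₀ and x̄.
σ₀² = 282.02² = 79535.2804, σ² = 247.21² = 61112.7841; σ² + n·σ₀² = 61112.7841 + 7·79535.2804 = 617859.7469.
Posterior precision = 1/σ₀² + n/σ² = 1/79535.2804 + 7/61112.7841 = (σ² + n·σ₀²)/(σ₀²σ²) = 617859.7469/(79535.2804·61112.7841); posterior variance σₙ² = σ₀²σ²/(σ² + n·σ₀²) = 79535.2804·61112.7841/617859.7469 = 7866.870182.
Predictive variance for one new observation = σₙ² + σ² = 79535.2804·61112.7841/617859.7469 + 61112.7841 = σ²·(σ₀² + 617859.7469)/617859.7469 = 61112.7841·697395.0273/617859.7469 = 68979.654282; SD = √(61112.7841·697395.0273/617859.7469) = 262.6398.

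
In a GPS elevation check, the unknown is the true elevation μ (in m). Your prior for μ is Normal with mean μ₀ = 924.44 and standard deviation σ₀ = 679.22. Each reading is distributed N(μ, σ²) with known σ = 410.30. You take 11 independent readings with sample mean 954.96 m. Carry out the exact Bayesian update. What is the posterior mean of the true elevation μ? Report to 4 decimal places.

953.9801

For Normal data with known variance σ², a Normal(μ₀, σ₀²) prior on μ is conjugate. Posterior precision = 1/σ₀² + n/σ²; posterior mean is the precision-weighted average of μ₀ and x̄.
n·x̄ = 11·954.96 = 10504.56.
σ₀² = 679.22² = 461339.8084, σ² = 410.30² = 168346.09; σ² + n·σ₀² = 168346.09 + 11·461339.8084 = 5243083.9824.
Posterior mean = (μ₀/σ₀² + n·x̄/σ²)/(1/σ₀² + n/σ²) = (σ²·μ₀ + σ₀²·n·x̄)/(σ² + n·σ₀²) = (168346.09·924.44 + 461339.8084·10504.56)/5243083.9824 = 5001797557.165904/5243083.9824 = 953.9801.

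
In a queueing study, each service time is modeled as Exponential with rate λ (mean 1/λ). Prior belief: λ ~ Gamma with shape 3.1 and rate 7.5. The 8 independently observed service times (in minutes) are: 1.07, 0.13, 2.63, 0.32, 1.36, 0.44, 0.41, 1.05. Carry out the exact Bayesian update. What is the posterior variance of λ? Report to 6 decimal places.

With a Gamma(shape α, rate β) prior on the exponential rate λ, the posterior after n observations with total T = Σxᵢ is Gamma(α+n, β+T).
Sum of observations T = 7.41 minutes; n = 8.
Posterior: Gamma(3.1+8, 7.5+7.41) = Gamma(11.1, 14.91).
Var = α/β² = 0.049931.

0.049931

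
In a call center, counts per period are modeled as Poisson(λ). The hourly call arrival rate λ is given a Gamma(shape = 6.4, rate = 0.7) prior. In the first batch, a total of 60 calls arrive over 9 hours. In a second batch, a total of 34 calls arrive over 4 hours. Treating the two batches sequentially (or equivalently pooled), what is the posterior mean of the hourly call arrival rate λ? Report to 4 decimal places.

7.3285

With a Gamma(shape α, rate β) prior, the Poisson likelihood is conjugate: the posterior is Gamma(α + ΣXᵢ, β + n).
After batch 1: Gamma(α+S, β+n) = Gamma(6.4+60, 0.7+9) = Gamma(66.4, 9.7).
After batch 2: Gamma(α+S, β+n) = Gamma(66.4+34, 9.7+4) = Gamma(100.4, 13.7).
Posterior mean = α/β = 100.4/13.7 = 7.3285.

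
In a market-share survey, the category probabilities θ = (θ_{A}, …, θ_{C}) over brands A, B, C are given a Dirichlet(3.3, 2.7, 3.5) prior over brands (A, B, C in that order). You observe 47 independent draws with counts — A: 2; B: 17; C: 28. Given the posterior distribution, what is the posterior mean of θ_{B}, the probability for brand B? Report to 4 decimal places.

0.3487

The Dirichlet prior is conjugate to the Multinomial likelihood: each posterior αⱼ = prior αⱼ + observed count nⱼ.
Posterior concentration: (5.3, 19.7, 31.5), total = 56.5.
E[θ_{B}|data] = α_{B}/Σα = 19.7/56.5 = 0.3487.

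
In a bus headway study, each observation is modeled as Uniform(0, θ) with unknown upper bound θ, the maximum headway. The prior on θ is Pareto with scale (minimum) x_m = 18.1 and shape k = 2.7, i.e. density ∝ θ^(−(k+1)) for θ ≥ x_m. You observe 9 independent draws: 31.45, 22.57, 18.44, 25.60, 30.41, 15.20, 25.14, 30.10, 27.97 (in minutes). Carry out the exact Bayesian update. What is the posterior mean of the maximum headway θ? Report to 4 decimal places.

A Pareto(scale x_m, shape k) prior on the upper bound θ of Uniform(0, θ) is conjugate: posterior is Pareto(max(x_m, max xᵢ), k + n).
Sample maximum = 31.45; prior scale x_m = 18.1 → posterior scale = max = 31.45.
Posterior shape = 2.7 + 9 = 11.7.
E[θ|data] = k·x_m/(k−1) = 11.7·31.45/10.7 = 34.3893.

34.3893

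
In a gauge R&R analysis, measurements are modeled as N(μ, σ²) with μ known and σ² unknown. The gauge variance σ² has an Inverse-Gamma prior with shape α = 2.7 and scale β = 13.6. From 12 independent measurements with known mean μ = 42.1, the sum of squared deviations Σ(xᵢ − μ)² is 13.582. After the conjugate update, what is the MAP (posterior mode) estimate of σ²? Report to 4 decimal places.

2.1022

With known mean μ and an Inverse-Gamma(α, β) prior on σ², the Normal likelihood is conjugate: posterior is Inv-Gamma(α + n/2, β + Σ(xᵢ−μ)²/2).
Posterior: Inv-Gamma(2.7 + 12/2, 13.6 + 13.582/2) = Inv-Gamma(8.70, 20.3910).
Mode = β/(α+1) = 20.3910/9.70 = 2.1022.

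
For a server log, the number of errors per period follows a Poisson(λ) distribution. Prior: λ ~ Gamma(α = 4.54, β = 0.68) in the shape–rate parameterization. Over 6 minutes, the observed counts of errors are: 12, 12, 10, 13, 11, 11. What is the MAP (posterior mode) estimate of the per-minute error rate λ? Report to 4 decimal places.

With a Gamma(shape α, rate β) prior, the Poisson likelihood is conjugate: the posterior is Gamma(α + ΣXᵢ, β + n).
Sum of counts S = 69 over n = 6 minutes.
Posterior: Gamma(α+S, β+n) = Gamma(4.54+69, 0.68+6) = Gamma(73.54, 6.68).
Mode of Gamma(α,β) for α≥1 is (α−1)/β = 72.54/6.68 = 10.8593.

10.8593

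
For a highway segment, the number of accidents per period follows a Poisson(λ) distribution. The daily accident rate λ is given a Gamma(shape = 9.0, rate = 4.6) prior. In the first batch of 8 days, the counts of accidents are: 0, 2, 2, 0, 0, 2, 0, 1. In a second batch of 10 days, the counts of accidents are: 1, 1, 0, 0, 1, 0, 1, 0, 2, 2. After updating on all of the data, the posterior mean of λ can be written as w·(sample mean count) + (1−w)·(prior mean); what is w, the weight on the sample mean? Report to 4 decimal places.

0.7965

With a Gamma(shape α, rate β) prior, the Poisson likelihood is conjugate: the posterior is Gamma(α + ΣXᵢ, β + n).
Total number of days: n = 8 + 10 = 18.
Posterior mean = (α₀+S)/(β₀+n) = [n/(β₀+n)]·(S/n) + [β₀/(β₀+n)]·(α₀/β₀), so only n and β₀ enter the weight.
Weight on data w = n/(β₀+n) = 18/(4.6+18) = 18/22.6 = 0.7965.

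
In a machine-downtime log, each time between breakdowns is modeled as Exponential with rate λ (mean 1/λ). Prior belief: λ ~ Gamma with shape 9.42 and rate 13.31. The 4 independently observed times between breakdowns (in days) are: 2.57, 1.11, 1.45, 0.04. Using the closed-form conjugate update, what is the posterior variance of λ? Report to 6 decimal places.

0.039296

With a Gamma(shape α, rate β) prior on the exponential rate λ, the posterior after n observations with total T = Σxᵢ is Gamma(α+n, β+T).
Sum of observations T = 5.17 days; n = 4.
Posterior: Gamma(9.42+4, 13.31+5.17) = Gamma(13.42, 18.48).
Var = α/β² = 0.039296.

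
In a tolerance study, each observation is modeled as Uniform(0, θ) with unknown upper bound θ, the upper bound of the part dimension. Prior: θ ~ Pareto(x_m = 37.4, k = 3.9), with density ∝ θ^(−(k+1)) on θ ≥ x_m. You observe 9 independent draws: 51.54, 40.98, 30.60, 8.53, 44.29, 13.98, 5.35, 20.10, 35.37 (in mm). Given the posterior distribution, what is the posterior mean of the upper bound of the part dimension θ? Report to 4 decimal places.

55.8711

A Pareto(scale x_m, shape k) prior on the upper bound θ of Uniform(0, θ) is conjugate: posterior is Pareto(max(x_m, max xᵢ), k + n).
Sample maximum = 51.54; prior scale x_m = 37.4 → posterior scale = max = 51.54.
Posterior shape = 3.9 + 9 = 12.9.
E[θ|data] = k·x_m/(k−1) = 12.9·51.54/11.9 = 55.8711.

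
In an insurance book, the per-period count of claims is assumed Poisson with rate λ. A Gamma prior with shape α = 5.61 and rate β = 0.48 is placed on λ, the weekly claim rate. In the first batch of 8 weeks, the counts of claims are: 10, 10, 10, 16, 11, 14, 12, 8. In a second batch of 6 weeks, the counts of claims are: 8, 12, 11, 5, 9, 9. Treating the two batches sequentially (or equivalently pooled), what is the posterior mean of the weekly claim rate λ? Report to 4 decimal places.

With a Gamma(shape α, rate β) prior, the Poisson likelihood is conjugate: the posterior is Gamma(α + ΣXᵢ, β + n).
Batch 1: sum of counts S = 91 over n = 8 weeks.
After batch 1: Gamma(α+S, β+n) = Gamma(5.61+91, 0.48+8) = Gamma(96.61, 8.48).
Batch 2: sum of counts S = 54 over n = 6 weeks.
After batch 2: Gamma(α+S, β+n) = Gamma(96.61+54, 8.48+6) = Gamma(150.61, 14.48).
Posterior mean = α/β = 150.61/14.48 = 10.4012.

10.4012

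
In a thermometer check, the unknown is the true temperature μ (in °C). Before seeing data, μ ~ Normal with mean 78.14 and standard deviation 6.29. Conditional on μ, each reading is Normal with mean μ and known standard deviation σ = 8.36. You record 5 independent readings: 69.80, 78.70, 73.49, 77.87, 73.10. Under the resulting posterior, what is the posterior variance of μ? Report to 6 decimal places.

For Normal data with known variance σ², a Normal(μ₀, σ₀²) prior on μ is conjugate. Posterior precision = 1/σ₀² + n/σ²; posterior mean is the precision-weighted average of μ₀ and x̄.
σ₀² = 6.29² = 39.5641, σ² = 8.36² = 69.8896; σ² + n·σ₀² = 69.8896 + 5·39.5641 = 267.7101.
Posterior precision = 1/σ₀² + n/σ² = 1/39.5641 + 5/69.8896 = (σ² + n·σ₀²)/(σ₀²σ²) = 267.7101/(39.5641·69.8896); posterior variance σₙ² = σ₀²σ²/(σ² + n·σ₀²) = 39.5641·69.8896/267.7101 = 10.328781.

10.328781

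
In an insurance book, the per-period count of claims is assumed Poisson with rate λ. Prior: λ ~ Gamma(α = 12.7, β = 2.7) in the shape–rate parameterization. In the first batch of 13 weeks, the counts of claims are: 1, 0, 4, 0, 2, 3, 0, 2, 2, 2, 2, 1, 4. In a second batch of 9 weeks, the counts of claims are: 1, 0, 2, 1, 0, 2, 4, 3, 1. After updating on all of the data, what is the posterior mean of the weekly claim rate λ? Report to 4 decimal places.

2.0121

With a Gamma(shape α, rate β) prior, the Poisson likelihood is conjugate: the posterior is Gamma(α + ΣXᵢ, β + n).
Batch 1: sum of counts S = 23 over n = 13 weeks.
After batch 1: Gamma(α+S, β+n) = Gamma(12.7+23, 2.7+13) = Gamma(35.7, 15.7).
Batch 2: sum of counts S = 14 over n = 9 weeks.
After batch 2: Gamma(α+S, β+n) = Gamma(35.7+14, 15.7+9) = Gamma(49.7, 24.7).
Posterior mean = α/β = 49.7/24.7 = 2.0121.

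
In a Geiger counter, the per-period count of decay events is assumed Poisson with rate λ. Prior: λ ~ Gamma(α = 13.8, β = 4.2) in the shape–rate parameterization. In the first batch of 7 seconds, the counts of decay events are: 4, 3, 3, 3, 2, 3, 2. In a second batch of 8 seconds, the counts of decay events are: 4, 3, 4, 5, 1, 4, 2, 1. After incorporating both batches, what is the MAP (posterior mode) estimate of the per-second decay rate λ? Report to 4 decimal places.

With a Gamma(shape α, rate β) prior, the Poisson likelihood is conjugate: the posterior is Gamma(α + ΣXᵢ, β + n).
Batch 1: sum of counts S = 20 over n = 7 seconds.
After batch 1: Gamma(α+S, β+n) = Gamma(13.8+20, 4.2+7) = Gamma(33.8, 11.2).
Batch 2: sum of counts S = 24 over n = 8 seconds.
After batch 2: Gamma(α+S, β+n) = Gamma(33.8+24, 11.2+8) = Gamma(57.8, 19.2).
Mode of Gamma(α,β) for α≥1 is (α−1)/β = 56.8/19.2 = 2.9583.

2.9583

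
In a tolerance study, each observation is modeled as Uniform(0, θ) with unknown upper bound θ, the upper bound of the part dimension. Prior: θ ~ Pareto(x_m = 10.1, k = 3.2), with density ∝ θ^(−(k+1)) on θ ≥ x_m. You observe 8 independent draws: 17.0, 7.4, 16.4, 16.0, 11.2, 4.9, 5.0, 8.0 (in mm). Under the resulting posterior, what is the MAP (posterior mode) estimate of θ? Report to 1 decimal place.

A Pareto(scale x_m, shape k) prior on the upper bound θ of Uniform(0, θ) is conjugate: posterior is Pareto(max(x_m, max xᵢ), k + n).
Sample maximum = 17.0; prior scale x_m = 10.1 → posterior scale = max = 17.0.
Posterior shape = 3.2 + 8 = 11.2.
The Pareto density is decreasing on [x_m, ∞), so the mode is x_m = 17.0.

17.0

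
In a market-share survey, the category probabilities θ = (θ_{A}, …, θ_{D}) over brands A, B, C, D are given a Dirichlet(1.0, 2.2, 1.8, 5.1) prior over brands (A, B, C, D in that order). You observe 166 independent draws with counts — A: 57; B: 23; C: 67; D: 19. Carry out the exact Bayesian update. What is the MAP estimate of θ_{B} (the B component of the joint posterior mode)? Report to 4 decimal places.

The Dirichlet prior is conjugate to the Multinomial likelihood: each posterior αⱼ = prior αⱼ + observed count nⱼ.
Posterior concentration: (58.0, 25.2, 68.8, 24.1), total = 176.1.
Joint mode component: (α_{B}−1)/(Σα−K) = 24.2/172.1 = 0.1406.

0.1406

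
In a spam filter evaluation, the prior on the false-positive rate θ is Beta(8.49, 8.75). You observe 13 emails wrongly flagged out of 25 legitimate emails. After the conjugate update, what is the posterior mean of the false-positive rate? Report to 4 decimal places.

0.5088

The Beta prior is conjugate to a Binomial/Bernoulli likelihood; the update adds successes to α and failures to β.
Posterior: Beta(α+k, β+n−k) = Beta(8.49+13, 8.75+12) = Beta(21.49, 20.75).
Posterior mean = α/(α+β) = 21.49/42.24 = 0.5088.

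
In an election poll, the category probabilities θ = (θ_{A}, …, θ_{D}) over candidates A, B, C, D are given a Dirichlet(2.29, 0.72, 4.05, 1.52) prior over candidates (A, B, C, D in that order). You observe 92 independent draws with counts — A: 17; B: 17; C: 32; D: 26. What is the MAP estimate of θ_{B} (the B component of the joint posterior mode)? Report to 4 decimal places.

The Dirichlet prior is conjugate to the Multinomial likelihood: each posterior αⱼ = prior αⱼ + observed count nⱼ.
Posterior concentration: (19.29, 17.72, 36.05, 27.52), total = 100.58.
Joint mode component: (α_{B}−1)/(Σα−K) = 16.72/96.58 = 0.1731.

0.1731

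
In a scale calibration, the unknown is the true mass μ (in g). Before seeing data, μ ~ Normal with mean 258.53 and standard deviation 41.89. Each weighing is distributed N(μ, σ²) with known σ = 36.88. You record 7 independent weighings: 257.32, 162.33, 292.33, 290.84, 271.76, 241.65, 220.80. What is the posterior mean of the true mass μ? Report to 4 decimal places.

For Normal data with known variance σ², a Normal(μ₀, σ₀²) prior on μ is conjugate. Posterior precision = 1/σ₀² + n/σ²; posterior mean is the precision-weighted average of μ₀ and x̄.
Σxᵢ = 257.32 + 162.33 + 292.33 + 290.84 + 271.76 + 241.65 + 220.80 = 1737.03, so n·x̄ = 1737.03.
σ₀² = 41.89² = 1754.7721, σ² = 36.88² = 1360.1344; σ² + n·σ₀² = 1360.1344 + 7·1754.7721 = 13643.5391.
Posterior mean = (μ₀/σ₀² + n·x̄/σ²)/(1/σ₀² + n/σ²) = (σ²·μ₀ + σ₀²·n·x̄)/(σ² + n·σ₀²) = (1360.1344·258.53 + 1754.7721·1737.03)/13643.5391 = 3399727.327295/13643.5391 = 249.1822.

249.1822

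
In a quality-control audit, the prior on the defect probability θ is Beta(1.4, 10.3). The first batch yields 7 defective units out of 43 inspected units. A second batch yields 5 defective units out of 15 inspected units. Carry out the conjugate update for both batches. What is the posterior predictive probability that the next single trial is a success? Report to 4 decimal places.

0.1923

The Beta prior is conjugate to a Binomial/Bernoulli likelihood; the update adds successes to α and failures to β.
After batch 1: Beta(1.4+7, 10.3+36) = Beta(8.4, 46.3).
After batch 2: Beta(8.4+5, 46.3+10) = Beta(13.4, 56.3).
For a single future Bernoulli trial, P(success | data) = α/(α+β) = 0.1923.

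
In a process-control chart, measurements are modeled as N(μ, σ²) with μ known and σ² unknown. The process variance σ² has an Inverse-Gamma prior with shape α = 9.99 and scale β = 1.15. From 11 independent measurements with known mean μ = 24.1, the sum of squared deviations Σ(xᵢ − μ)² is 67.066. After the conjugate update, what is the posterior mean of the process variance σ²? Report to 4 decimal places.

With known mean μ and an Inverse-Gamma(α, β) prior on σ², the Normal likelihood is conjugate: posterior is Inv-Gamma(α + n/2, β + Σ(xᵢ−μ)²/2).
Posterior: Inv-Gamma(9.99 + 11/2, 1.15 + 67.066/2) = Inv-Gamma(15.49, 34.6830).
E[σ²|data] = β/(α−1) = 34.6830/14.49 = 2.3936.

2.3936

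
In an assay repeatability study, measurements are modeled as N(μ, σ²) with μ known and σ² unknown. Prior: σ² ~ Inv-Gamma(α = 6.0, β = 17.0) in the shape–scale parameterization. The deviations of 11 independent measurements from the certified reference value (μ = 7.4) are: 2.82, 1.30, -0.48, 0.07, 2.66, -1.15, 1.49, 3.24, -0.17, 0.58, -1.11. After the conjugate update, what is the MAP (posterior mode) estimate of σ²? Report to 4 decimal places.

With known mean μ and an Inverse-Gamma(α, β) prior on σ², the Normal likelihood is conjugate: posterior is Inv-Gamma(α + n/2, β + Σ(xᵢ−μ)²/2).
Σ(xᵢ−μ)² = (2.82)² + (1.30)² + (-0.48)² + (0.07)² + (2.66)² + (-1.15)² + (1.49)² + (3.24)² + (-0.17)² + (0.58)² + (-1.11)² = 32.5909.
Posterior: Inv-Gamma(6.0 + 11/2, 17.0 + 32.5909/2) = Inv-Gamma(11.50, 33.29545).
Mode = β/(α+1) = 33.29545/12.50 = 2.6636.

2.6636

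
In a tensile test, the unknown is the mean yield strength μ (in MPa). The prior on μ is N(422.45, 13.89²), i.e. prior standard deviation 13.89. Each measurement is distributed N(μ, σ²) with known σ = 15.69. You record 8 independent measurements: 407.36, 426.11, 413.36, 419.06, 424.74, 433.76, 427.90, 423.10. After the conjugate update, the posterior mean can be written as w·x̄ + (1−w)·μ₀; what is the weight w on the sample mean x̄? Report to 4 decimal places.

0.8624

For Normal data with known variance σ², a Normal(μ₀, σ₀²) prior on μ is conjugate. Posterior precision = 1/σ₀² + n/σ²; posterior mean is the precision-weighted average of μ₀ and x̄.
σ₀² = 13.89² = 192.9321, σ² = 15.69² = 246.1761. Prior precision 1/σ₀² = 1/192.9321; data precision n/σ² = 8/246.1761.
w = (n/σ²)/(1/σ₀² + n/σ²) = n·σ₀²/(σ² + n·σ₀²) = 8·192.9321/(246.1761 + 8·192.9321) = 1543.4568/1789.6329 = 0.8624.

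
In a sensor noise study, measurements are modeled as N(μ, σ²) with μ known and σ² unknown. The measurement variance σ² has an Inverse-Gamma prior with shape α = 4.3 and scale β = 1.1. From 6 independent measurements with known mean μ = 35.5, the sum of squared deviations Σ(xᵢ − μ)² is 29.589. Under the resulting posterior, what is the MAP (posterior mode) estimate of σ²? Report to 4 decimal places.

1.9150

With known mean μ and an Inverse-Gamma(α, β) prior on σ², the Normal likelihood is conjugate: posterior is Inv-Gamma(α + n/2, β + Σ(xᵢ−μ)²/2).
Posterior: Inv-Gamma(4.3 + 6/2, 1.1 + 29.589/2) = Inv-Gamma(7.30, 15.8945).
Mode = β/(α+1) = 15.8945/8.30 = 1.9150.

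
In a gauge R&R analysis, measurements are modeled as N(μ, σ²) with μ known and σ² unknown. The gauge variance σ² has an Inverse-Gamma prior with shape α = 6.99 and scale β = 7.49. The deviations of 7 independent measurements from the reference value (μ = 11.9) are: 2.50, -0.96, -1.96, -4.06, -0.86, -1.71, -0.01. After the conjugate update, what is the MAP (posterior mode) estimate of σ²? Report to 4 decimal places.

2.0079

With known mean μ and an Inverse-Gamma(α, β) prior on σ², the Normal likelihood is conjugate: posterior is Inv-Gamma(α + n/2, β + Σ(xᵢ−μ)²/2).
Σ(xᵢ−μ)² = (2.50)² + (-0.96)² + (-1.96)² + (-4.06)² + (-0.86)² + (-1.71)² + (-0.01)² = 31.1606.
Posterior: Inv-Gamma(6.99 + 7/2, 7.49 + 31.1606/2) = Inv-Gamma(10.49, 23.07030).
Mode = β/(α+1) = 23.07030/11.49 = 2.0079.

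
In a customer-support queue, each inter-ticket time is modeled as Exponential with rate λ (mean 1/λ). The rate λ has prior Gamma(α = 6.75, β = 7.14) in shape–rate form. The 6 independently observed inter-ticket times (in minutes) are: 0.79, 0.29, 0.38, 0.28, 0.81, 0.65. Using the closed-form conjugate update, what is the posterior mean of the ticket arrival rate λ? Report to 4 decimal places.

1.2331

With a Gamma(shape α, rate β) prior on the exponential rate λ, the posterior after n observations with total T = Σxᵢ is Gamma(α+n, β+T).
Sum of observations T = 3.20 minutes; n = 6.
Posterior: Gamma(6.75+6, 7.14+3.20) = Gamma(12.75, 10.34).
Posterior mean of λ = α/β = 12.75/10.34 = 1.2331.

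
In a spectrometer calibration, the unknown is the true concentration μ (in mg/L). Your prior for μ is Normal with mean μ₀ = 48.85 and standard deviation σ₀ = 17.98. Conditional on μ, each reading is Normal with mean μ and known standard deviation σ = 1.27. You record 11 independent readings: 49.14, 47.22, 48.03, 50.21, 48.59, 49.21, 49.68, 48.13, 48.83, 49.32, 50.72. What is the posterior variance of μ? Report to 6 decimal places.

For Normal data with known variance σ², a Normal(μ₀, σ₀²) prior on μ is conjugate. Posterior precision = 1/σ₀² + n/σ²; posterior mean is the precision-weighted average of μ₀ and x̄.
σ₀² = 17.98² = 323.2804, σ² = 1.27² = 1.6129; σ² + n·σ₀² = 1.6129 + 11·323.2804 = 3557.6973.
Posterior precision = 1/σ₀² + n/σ² = 1/323.2804 + 11/1.6129 = (σ² + n·σ₀²)/(σ₀²σ²) = 3557.6973/(323.2804·1.6129); posterior variance σₙ² = σ₀²σ²/(σ² + n·σ₀²) = 323.2804·1.6129/3557.6973 = 0.146561.

0.146561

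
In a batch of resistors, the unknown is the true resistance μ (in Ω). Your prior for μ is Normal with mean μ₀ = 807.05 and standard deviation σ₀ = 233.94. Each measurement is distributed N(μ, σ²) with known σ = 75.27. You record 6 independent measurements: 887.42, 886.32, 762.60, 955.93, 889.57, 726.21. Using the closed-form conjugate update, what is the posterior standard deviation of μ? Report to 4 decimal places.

For Normal data with known variance σ², a Normal(μ₀, σ₀²) prior on μ is conjugate. Posterior precision = 1/σ₀² + n/σ²; posterior mean is the precision-weighted average of μ₀ and x̄.
σ₀² = 233.94² = 54727.9236, σ² = 75.27² = 5665.5729; σ² + n·σ₀² = 5665.5729 + 6·54727.9236 = 334033.1145.
Posterior precision = 1/σ₀² + n/σ² = 1/54727.9236 + 6/5665.5729 = (σ² + n·σ₀²)/(σ₀²σ²) = 334033.1145/(54727.9236·5665.5729); posterior variance σₙ² = σ₀²σ²/(σ² + n·σ₀²) = 54727.9236·5665.5729/334033.1145 = 928.246414.
Posterior SD = √σₙ² = √(54727.9236·5665.5729/334033.1145) = 30.4671.

30.4671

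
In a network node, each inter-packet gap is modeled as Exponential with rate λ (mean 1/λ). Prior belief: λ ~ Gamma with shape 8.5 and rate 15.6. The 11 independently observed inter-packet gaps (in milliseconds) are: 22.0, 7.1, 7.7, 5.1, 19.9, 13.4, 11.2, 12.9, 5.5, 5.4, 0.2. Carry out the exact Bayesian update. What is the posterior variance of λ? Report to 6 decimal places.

With a Gamma(shape α, rate β) prior on the exponential rate λ, the posterior after n observations with total T = Σxᵢ is Gamma(α+n, β+T).
Sum of observations T = 110.4 milliseconds; n = 11.
Posterior: Gamma(8.5+11, 15.6+110.4) = Gamma(19.5, 126.0).
Var = α/β² = 0.001228.

0.001228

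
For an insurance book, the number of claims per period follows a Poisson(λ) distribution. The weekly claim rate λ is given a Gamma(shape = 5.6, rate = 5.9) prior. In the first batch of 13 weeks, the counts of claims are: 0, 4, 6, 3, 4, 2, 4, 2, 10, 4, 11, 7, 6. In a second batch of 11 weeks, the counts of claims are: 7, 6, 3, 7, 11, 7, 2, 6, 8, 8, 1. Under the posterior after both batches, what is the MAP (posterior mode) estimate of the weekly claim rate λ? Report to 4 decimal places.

With a Gamma(shape α, rate β) prior, the Poisson likelihood is conjugate: the posterior is Gamma(α + ΣXᵢ, β + n).
Batch 1: sum of counts S = 63 over n = 13 weeks.
After batch 1: Gamma(α+S, β+n) = Gamma(5.6+63, 5.9+13) = Gamma(68.6, 18.9).
Batch 2: sum of counts S = 66 over n = 11 weeks.
After batch 2: Gamma(α+S, β+n) = Gamma(68.6+66, 18.9+11) = Gamma(134.6, 29.9).
Mode of Gamma(α,β) for α≥1 is (α−1)/β = 133.6/29.9 = 4.4682.

4.4682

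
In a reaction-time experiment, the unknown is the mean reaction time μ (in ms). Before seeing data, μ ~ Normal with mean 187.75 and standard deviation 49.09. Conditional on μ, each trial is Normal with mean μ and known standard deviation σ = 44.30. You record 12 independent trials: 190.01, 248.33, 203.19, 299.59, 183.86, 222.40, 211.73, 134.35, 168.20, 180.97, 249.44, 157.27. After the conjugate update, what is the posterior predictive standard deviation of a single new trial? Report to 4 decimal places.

45.9961

For Normal data with known variance σ², a Normal(μ₀, σ₀²) prior on μ is conjugate. Posterior precision = 1/σ₀² + n/σ²; posterior mean is the precision-weighted average of μ₀ and x̄.
σ₀² = 49.09² = 2409.8281, σ² = 44.30² = 1962.49; σ² + n·σ₀² = 1962.49 + 12·2409.8281 = 30880.4272.
Posterior precision = 1/σ₀² + n/σ² = 1/2409.8281 + 12/1962.49 = (σ² + n·σ₀²)/(σ₀²σ²) = 30880.4272/(2409.8281·1962.49); posterior variance σₙ² = σ₀²σ²/(σ² + n·σ₀²) = 2409.8281·1962.49/30880.4272 = 153.147608.
Predictive variance for one new observation = σₙ² + σ² = 2409.8281·1962.49/30880.4272 + 1962.49 = σ²·(σ₀² + 30880.4272)/30880.4272 = 1962.49·33290.2553/30880.4272 = 2115.637608; SD = √(1962.49·33290.2553/30880.4272) = 45.9961.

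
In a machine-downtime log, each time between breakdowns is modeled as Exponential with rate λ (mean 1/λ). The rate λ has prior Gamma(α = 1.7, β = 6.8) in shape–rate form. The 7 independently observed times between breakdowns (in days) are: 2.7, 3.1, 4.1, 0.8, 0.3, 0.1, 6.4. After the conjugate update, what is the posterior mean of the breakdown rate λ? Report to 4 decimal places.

With a Gamma(shape α, rate β) prior on the exponential rate λ, the posterior after n observations with total T = Σxᵢ is Gamma(α+n, β+T).
Sum of observations T = 17.5 days; n = 7.
Posterior: Gamma(1.7+7, 6.8+17.5) = Gamma(8.7, 24.3).
Posterior mean of λ = α/β = 8.7/24.3 = 0.3580.

0.3580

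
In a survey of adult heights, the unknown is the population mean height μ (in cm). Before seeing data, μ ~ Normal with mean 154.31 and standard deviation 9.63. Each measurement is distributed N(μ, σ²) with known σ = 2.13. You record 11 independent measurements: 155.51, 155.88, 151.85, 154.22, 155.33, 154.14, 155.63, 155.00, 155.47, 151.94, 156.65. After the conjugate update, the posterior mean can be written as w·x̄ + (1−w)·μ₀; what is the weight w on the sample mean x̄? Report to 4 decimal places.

For Normal data with known variance σ², a Normal(μ₀, σ₀²) prior on μ is conjugate. Posterior precision = 1/σ₀² + n/σ²; posterior mean is the precision-weighted average of μ₀ and x̄.
σ₀² = 9.63² = 92.7369, σ² = 2.13² = 4.5369. Prior precision 1/σ₀² = 1/92.7369; data precision n/σ² = 11/4.5369.
w = (n/σ²)/(1/σ₀² + n/σ²) = n·σ₀²/(σ² + n·σ₀²) = 11·92.7369/(4.5369 + 11·92.7369) = 1020.1059/1024.6428 = 0.9956.

0.9956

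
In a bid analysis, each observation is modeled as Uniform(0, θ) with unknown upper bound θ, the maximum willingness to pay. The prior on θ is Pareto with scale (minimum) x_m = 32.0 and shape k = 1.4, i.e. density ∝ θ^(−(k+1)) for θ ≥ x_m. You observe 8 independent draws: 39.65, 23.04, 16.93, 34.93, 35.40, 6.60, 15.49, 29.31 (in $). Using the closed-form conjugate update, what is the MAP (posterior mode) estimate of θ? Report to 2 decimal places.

39.65

A Pareto(scale x_m, shape k) prior on the upper bound θ of Uniform(0, θ) is conjugate: posterior is Pareto(max(x_m, max xᵢ), k + n).
Sample maximum = 39.65; prior scale x_m = 32.0 → posterior scale = max = 39.65.
Posterior shape = 1.4 + 8 = 9.4.
The Pareto density is decreasing on [x_m, ∞), so the mode is x_m = 39.65.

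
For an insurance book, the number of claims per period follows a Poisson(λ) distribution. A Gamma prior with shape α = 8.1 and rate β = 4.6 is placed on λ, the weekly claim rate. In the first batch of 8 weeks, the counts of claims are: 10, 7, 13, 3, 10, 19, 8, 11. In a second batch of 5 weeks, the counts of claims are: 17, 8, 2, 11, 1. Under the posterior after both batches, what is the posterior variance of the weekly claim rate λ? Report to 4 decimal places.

With a Gamma(shape α, rate β) prior, the Poisson likelihood is conjugate: the posterior is Gamma(α + ΣXᵢ, β + n).
Batch 1: sum of counts S = 81 over n = 8 weeks.
After batch 1: Gamma(α+S, β+n) = Gamma(8.1+81, 4.6+8) = Gamma(89.1, 12.6).
Batch 2: sum of counts S = 39 over n = 5 weeks.
After batch 2: Gamma(α+S, β+n) = Gamma(89.1+39, 12.6+5) = Gamma(128.1, 17.6).
Var = α/β² = 128.1/17.6² = 0.4135.

0.4135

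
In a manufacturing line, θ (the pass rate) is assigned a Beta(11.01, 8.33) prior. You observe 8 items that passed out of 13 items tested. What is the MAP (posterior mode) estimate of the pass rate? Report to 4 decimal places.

0.5936

The Beta prior is conjugate to a Binomial/Bernoulli likelihood; the update adds successes to α and failures to β.
Posterior: Beta(α+k, β+n−k) = Beta(11.01+8, 8.33+5) = Beta(19.01, 13.33).
Mode of Beta(a,b) for a,b>1 is (a−1)/(a+b−2) = 18.01/30.34 = 0.5936.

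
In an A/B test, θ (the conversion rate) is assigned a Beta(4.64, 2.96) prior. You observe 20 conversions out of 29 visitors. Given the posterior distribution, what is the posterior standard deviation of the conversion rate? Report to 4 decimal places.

The Beta prior is conjugate to a Binomial/Bernoulli likelihood; the update adds successes to α and failures to β.
Posterior: Beta(α+k, β+n−k) = Beta(4.64+20, 2.96+9) = Beta(24.64, 11.96).
Var = αβ/((α+β)²(α+β+1)) = 24.64·11.96/(36.60²·37.60) = 0.00585089; SD = √0.00585089 = 0.0765.

0.0765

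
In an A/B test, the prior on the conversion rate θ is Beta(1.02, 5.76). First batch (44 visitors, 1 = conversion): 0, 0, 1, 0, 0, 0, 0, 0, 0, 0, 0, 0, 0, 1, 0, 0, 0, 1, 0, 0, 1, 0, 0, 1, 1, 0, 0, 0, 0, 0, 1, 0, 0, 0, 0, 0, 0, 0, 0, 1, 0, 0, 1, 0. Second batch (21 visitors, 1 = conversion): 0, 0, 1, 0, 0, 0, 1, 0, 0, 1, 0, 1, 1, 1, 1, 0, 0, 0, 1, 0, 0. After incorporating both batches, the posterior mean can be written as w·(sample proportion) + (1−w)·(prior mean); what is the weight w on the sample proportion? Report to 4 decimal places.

The Beta prior is conjugate to a Binomial/Bernoulli likelihood; the update adds successes to α and failures to β.
Total number of visitors: n = 44 + 21 = 65.
Posterior mean = (α₀+k)/(α₀+β₀+n) = [n/(α₀+β₀+n)]·(k/n) + [(α₀+β₀)/(α₀+β₀+n)]·α₀/(α₀+β₀), so only n and the prior enter the weight.
The weight on the data is w = n/(α₀+β₀+n) = 65/(1.02+5.76+65) = 65/71.78 = 0.9055.

0.9055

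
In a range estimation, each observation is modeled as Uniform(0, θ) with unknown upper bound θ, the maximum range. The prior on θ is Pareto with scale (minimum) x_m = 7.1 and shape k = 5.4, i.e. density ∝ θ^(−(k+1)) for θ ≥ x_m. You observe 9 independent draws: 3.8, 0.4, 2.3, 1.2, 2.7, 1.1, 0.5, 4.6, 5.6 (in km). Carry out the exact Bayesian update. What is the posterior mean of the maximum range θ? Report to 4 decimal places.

A Pareto(scale x_m, shape k) prior on the upper bound θ of Uniform(0, θ) is conjugate: posterior is Pareto(max(x_m, max xᵢ), k + n).
Sample maximum = 5.6; prior scale x_m = 7.1 → posterior scale = max = 7.1.
Posterior shape = 5.4 + 9 = 14.4.
E[θ|data] = k·x_m/(k−1) = 14.4·7.1/13.4 = 7.6299.

7.6299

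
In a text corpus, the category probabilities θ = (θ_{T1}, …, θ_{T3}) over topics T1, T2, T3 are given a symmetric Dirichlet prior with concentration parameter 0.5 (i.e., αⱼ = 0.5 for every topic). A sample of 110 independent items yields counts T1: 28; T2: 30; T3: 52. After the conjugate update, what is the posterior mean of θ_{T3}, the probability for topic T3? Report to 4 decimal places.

The Dirichlet prior is conjugate to the Multinomial likelihood: each posterior αⱼ = prior αⱼ + observed count nⱼ.
Posterior concentration: (28.5, 30.5, 52.5), total = 111.5.
E[θ_{T3}|data] = α_{T3}/Σα = 52.5/111.5 = 0.4709.

0.4709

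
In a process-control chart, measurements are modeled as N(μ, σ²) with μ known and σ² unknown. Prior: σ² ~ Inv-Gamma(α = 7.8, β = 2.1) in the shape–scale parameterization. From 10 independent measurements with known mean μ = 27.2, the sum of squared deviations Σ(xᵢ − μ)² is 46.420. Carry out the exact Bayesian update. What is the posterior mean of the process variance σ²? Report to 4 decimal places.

With known mean μ and an Inverse-Gamma(α, β) prior on σ², the Normal likelihood is conjugate: posterior is Inv-Gamma(α + n/2, β + Σ(xᵢ−μ)²/2).
Posterior: Inv-Gamma(7.8 + 10/2, 2.1 + 46.420/2) = Inv-Gamma(12.80, 25.3100).
E[σ²|data] = β/(α−1) = 25.3100/11.80 = 2.1449.

2.1449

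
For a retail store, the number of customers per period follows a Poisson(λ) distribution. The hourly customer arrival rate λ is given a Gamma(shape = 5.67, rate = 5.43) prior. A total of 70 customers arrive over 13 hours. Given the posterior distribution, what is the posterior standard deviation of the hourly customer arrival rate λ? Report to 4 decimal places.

0.4720

With a Gamma(shape α, rate β) prior, the Poisson likelihood is conjugate: the posterior is Gamma(α + ΣXᵢ, β + n).
Posterior: Gamma(α+S, β+n) = Gamma(5.67+70, 5.43+13) = Gamma(75.67, 18.43).
SD = √α/β = √75.67/18.43 = 0.4720.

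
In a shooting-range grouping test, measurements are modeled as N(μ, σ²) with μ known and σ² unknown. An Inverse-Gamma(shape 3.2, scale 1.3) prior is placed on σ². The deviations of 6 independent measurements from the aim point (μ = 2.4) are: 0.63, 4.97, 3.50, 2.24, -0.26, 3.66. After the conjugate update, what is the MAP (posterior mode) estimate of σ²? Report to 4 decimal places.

With known mean μ and an Inverse-Gamma(α, β) prior on σ², the Normal likelihood is conjugate: posterior is Inv-Gamma(α + n/2, β + Σ(xᵢ−μ)²/2).
Σ(xᵢ−μ)² = (0.63)² + (4.97)² + (3.50)² + (2.24)² + (-0.26)² + (3.66)² = 55.8286.
Posterior: Inv-Gamma(3.2 + 6/2, 1.3 + 55.8286/2) = Inv-Gamma(6.20, 29.21430).
Mode = β/(α+1) = 29.21430/7.20 = 4.0575.

4.0575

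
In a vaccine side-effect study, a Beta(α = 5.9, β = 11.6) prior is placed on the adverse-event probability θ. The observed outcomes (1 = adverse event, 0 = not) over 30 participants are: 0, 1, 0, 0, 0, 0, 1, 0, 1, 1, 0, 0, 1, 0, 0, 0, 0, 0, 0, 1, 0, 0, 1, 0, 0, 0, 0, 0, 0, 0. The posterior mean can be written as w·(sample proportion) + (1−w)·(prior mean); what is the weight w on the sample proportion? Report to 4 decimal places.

0.6316

The Beta prior is conjugate to a Binomial/Bernoulli likelihood; the update adds successes to α and failures to β.
Posterior mean = (α₀+k)/(α₀+β₀+n) = [n/(α₀+β₀+n)]·(k/n) + [(α₀+β₀)/(α₀+β₀+n)]·α₀/(α₀+β₀), so only n and the prior enter the weight.
The weight on the data is w = n/(α₀+β₀+n) = 30/(5.9+11.6+30) = 30/47.5 = 0.6316.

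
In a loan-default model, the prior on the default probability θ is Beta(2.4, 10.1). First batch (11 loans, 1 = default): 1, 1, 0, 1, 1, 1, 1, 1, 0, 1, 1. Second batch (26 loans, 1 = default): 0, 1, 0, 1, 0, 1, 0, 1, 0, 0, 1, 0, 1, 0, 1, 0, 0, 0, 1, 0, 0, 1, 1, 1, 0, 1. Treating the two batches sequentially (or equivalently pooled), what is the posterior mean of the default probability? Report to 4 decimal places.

0.4727

The Beta prior is conjugate to a Binomial/Bernoulli likelihood; the update adds successes to α and failures to β.
After batch 1: Beta(2.4+9, 10.1+2) = Beta(11.4, 12.1).
After batch 2: Beta(11.4+12, 12.1+14) = Beta(23.4, 26.1).
Posterior mean = α/(α+β) = 23.4/49.5 = 0.4727.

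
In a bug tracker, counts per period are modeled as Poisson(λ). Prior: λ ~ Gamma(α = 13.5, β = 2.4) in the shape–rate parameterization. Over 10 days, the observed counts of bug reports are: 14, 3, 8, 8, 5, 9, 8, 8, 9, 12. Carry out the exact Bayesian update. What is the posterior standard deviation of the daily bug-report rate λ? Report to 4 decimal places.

0.7963

With a Gamma(shape α, rate β) prior, the Poisson likelihood is conjugate: the posterior is Gamma(α + ΣXᵢ, β + n).
Sum of counts S = 84 over n = 10 days.
Posterior: Gamma(α+S, β+n) = Gamma(13.5+84, 2.4+10) = Gamma(97.5, 12.4).
SD = √α/β = √97.5/12.4 = 0.7963.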